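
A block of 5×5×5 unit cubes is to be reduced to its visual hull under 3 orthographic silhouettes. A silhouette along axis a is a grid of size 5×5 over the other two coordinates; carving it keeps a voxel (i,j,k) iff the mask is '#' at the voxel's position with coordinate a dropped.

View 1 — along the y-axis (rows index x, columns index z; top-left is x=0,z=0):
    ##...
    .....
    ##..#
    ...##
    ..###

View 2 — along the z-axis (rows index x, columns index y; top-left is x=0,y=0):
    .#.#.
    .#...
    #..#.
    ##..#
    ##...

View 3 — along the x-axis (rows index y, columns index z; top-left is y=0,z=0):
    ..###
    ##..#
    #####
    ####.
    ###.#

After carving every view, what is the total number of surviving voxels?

15 voxels

start: 5×5×5 = 125 voxels
after view 1 [y-axis, 10 of 25 cells solid] → remaining = 50
after view 2 [z-axis, 10 of 25 cells solid] → remaining = 22
after view 3 [x-axis, 19 of 25 cells solid] → remaining = 15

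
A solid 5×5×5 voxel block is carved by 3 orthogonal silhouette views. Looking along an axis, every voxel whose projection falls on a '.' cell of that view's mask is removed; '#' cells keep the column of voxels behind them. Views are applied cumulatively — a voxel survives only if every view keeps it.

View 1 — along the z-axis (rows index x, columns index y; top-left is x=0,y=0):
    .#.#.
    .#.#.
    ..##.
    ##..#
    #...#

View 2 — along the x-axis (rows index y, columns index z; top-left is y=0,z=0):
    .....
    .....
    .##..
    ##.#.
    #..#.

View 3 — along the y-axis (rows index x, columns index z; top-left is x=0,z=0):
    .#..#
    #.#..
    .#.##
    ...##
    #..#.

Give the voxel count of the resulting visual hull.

initial block: 5^3 = 125
after view 1 [z-axis, 11 of 25 cells solid] → remaining = 55
after view 2 [x-axis, 7 of 25 cells solid] → remaining = 15
after view 3 [y-axis, 11 of 25 cells solid] → remaining = 8

8 voxels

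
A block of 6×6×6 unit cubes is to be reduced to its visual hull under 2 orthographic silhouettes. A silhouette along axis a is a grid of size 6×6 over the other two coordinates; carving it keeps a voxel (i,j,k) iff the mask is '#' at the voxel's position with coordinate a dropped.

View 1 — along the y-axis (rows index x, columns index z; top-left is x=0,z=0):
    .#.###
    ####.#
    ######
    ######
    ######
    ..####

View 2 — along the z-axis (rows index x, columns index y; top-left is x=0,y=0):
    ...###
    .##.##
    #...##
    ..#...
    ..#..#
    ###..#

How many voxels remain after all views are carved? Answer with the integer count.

initial block: 6^3 = 216
step 1: project along y, AND mask (31/36) → |grid| = 186
step 2: project along z, AND mask (17/36) → |grid| = 84

remaining voxels: 84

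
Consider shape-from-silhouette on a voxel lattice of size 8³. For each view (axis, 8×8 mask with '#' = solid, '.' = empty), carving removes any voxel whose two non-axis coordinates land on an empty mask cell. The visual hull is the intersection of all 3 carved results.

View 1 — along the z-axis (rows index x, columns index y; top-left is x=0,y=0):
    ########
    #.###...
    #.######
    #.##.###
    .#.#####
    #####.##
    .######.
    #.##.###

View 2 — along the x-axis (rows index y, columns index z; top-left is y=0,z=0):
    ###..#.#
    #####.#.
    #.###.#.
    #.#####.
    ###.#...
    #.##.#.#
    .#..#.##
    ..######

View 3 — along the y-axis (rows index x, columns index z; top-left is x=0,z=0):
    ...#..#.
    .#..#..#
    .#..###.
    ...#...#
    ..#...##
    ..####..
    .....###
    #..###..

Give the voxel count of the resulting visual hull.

before carving: 512 voxels (8×8×8)
  1. axis=2 (XY plane), |mask|=50  ⇒  voxels=400
  2. axis=0 (YZ plane), |mask|=41  ⇒  voxels=255
  3. axis=1 (XZ plane), |mask|=25  ⇒  voxels=95

95 voxels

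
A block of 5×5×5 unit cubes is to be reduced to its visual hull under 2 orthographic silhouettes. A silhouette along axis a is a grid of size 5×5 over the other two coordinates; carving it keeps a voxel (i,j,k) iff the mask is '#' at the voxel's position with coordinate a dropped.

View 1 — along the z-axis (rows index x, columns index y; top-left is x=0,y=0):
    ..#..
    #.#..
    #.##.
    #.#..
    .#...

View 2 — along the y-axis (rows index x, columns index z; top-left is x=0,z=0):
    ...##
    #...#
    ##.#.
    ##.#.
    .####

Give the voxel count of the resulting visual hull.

initial block: 5^3 = 125
V1 z: intersect with XY mask (9 set) -- 45 left
V2 y: intersect with XZ mask (14 set) -- 25 left

25 voxels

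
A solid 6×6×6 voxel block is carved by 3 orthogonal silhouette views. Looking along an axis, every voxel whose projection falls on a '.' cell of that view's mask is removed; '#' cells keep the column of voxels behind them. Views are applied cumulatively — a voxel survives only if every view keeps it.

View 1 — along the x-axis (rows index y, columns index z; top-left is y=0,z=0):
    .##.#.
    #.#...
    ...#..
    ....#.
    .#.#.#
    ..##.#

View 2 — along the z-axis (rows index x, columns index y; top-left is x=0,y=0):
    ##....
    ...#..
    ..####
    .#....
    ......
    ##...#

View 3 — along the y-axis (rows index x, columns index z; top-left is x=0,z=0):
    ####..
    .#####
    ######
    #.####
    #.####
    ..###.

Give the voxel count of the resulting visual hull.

voxel count = 20

initial block: 6^3 = 216
step 1: project along x, AND mask (13/36) → |grid| = 78
step 2: project along z, AND mask (11/36) → |grid| = 24
step 3: project along y, AND mask (28/36) → |grid| = 20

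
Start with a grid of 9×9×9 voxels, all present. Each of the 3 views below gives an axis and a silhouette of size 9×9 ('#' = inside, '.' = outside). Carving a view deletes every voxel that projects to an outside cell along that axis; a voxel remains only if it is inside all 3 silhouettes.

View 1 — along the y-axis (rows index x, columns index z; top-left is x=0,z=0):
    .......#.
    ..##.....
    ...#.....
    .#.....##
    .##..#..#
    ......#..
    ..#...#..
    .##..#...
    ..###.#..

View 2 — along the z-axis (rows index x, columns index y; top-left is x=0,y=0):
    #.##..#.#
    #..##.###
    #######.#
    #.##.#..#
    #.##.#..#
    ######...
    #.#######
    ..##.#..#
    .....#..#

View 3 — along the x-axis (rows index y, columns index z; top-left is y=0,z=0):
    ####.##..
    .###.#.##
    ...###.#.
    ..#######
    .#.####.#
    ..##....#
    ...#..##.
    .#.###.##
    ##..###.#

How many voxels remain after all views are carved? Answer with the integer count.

voxel count = 57

full grid |V| = 729
carve view 1 (along y, XZ-mask fill 21/81): 189 voxels remain
carve view 2 (along z, XY-mask fill 49/81): 102 voxels remain
carve view 3 (along x, YZ-mask fill 47/81): 57 voxels remain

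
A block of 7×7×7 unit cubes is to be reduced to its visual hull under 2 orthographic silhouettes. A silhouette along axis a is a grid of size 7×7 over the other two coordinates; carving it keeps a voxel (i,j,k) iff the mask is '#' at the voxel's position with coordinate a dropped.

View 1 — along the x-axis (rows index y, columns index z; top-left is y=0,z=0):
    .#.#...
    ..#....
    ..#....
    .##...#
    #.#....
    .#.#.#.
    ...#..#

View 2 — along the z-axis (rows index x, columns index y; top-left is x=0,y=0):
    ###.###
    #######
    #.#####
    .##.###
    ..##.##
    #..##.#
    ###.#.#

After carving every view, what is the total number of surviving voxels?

remaining voxels: 73

initial block: 7^3 = 343
carve view 1 (along x, YZ-mask fill 14/49): 98 voxels remain
carve view 2 (along z, XY-mask fill 37/49): 73 voxels remain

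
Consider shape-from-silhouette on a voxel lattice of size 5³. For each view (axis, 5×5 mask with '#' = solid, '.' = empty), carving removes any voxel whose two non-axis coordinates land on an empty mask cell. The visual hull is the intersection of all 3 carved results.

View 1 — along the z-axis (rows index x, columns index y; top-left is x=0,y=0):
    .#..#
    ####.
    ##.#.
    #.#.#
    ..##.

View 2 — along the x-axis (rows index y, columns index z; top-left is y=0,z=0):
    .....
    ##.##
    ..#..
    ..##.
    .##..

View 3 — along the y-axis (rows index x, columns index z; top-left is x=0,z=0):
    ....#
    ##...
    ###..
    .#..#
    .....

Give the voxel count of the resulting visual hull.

initial block: 5^3 = 125
step 1: project along z, AND mask (14/25) → |grid| = 70
step 2: project along x, AND mask (9/25) → |grid| = 25
step 3: project along y, AND mask (8/25) → |grid| = 7

voxel count = 7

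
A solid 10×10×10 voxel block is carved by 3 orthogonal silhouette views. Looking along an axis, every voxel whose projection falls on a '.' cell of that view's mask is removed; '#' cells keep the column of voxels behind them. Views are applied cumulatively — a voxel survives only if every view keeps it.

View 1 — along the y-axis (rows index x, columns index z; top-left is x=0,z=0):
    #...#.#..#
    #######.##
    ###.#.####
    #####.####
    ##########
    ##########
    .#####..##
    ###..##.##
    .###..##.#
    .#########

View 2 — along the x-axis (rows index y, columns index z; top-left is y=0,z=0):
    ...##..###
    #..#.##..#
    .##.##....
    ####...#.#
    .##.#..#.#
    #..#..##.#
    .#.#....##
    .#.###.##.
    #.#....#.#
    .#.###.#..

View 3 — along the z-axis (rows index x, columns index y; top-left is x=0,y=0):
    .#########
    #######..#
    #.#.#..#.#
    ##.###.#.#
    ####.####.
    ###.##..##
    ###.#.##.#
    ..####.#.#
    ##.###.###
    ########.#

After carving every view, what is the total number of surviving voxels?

voxel count = 291

before carving: 1000 voxels (10×10×10)
  1. axis=1 (XZ plane), |mask|=79  ⇒  voxels=790
  2. axis=0 (YZ plane), |mask|=49  ⇒  voxels=385
  3. axis=2 (XY plane), |mask|=74  ⇒  voxels=291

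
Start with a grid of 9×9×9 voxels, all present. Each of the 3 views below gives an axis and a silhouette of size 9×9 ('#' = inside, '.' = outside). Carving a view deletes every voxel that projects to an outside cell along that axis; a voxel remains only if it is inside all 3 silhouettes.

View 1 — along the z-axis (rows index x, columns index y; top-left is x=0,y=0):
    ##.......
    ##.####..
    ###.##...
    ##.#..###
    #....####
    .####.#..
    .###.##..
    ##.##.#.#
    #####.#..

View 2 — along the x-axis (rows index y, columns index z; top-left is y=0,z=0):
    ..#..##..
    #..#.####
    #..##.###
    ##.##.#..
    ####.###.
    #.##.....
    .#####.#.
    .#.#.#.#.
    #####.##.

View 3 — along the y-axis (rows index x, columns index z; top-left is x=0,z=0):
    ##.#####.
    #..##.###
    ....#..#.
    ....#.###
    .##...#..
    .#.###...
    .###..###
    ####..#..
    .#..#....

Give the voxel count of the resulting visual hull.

|visual hull| = 110

full grid |V| = 729
after view 1 [z-axis, 46 of 81 cells solid] → remaining = 414
after view 2 [x-axis, 47 of 81 cells solid] → remaining = 241
after view 3 [y-axis, 39 of 81 cells solid] → remaining = 110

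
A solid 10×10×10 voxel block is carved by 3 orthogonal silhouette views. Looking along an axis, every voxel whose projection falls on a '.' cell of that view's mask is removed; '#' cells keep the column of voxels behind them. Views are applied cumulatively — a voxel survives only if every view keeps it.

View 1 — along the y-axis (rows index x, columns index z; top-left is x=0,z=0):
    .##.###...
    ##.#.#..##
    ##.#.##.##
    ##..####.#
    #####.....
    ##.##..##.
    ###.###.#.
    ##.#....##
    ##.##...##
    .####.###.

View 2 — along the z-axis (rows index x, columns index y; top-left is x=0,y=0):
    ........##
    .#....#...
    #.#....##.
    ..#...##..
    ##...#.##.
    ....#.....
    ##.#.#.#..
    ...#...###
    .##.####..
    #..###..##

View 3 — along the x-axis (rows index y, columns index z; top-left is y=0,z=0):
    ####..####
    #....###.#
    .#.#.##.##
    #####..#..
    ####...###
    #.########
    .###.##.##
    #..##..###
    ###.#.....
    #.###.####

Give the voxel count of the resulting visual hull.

initial block: 10^3 = 1000
  1. axis=1 (XZ plane), |mask|=61  ⇒  voxels=610
  2. axis=2 (XY plane), |mask|=38  ⇒  voxels=235
  3. axis=0 (YZ plane), |mask|=66  ⇒  voxels=155

155 voxels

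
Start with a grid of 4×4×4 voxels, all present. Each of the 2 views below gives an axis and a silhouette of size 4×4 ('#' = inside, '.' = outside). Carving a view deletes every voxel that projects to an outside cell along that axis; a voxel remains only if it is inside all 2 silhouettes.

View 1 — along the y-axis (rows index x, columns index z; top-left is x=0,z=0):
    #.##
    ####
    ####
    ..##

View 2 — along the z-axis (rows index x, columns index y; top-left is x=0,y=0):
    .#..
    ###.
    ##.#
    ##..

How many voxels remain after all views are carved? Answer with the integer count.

31 voxels

before carving: 64 voxels (4×4×4)
after view 1 [y-axis, 13 of 16 cells solid] → remaining = 52
after view 2 [z-axis, 9 of 16 cells solid] → remaining = 31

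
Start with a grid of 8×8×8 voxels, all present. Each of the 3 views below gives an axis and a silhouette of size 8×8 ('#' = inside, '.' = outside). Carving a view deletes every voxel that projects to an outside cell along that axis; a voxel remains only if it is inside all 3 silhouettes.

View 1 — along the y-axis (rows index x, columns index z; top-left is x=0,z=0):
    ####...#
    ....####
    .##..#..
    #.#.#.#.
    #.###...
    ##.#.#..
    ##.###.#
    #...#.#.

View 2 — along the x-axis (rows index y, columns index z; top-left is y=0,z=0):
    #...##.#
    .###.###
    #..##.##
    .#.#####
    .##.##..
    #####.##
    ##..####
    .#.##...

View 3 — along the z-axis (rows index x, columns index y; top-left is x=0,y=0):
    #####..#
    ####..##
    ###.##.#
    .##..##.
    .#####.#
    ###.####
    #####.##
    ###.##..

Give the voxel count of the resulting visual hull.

initial block: 8^3 = 512
carve view 1 (along y, XZ-mask fill 33/64): 264 voxels remain
carve view 2 (along x, YZ-mask fill 41/64): 168 voxels remain
carve view 3 (along z, XY-mask fill 47/64): 126 voxels remain

remaining voxels: 126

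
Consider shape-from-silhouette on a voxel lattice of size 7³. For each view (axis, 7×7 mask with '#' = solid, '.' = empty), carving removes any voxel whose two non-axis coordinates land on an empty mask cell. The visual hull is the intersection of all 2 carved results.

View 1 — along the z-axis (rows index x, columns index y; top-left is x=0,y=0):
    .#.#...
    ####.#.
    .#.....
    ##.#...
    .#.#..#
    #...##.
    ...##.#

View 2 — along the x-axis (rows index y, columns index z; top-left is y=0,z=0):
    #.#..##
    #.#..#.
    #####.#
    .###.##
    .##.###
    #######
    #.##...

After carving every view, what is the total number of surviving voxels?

88 voxels

start: 7×7×7 = 343 voxels
  1. axis=2 (XY plane), |mask|=20  ⇒  voxels=140
  2. axis=0 (YZ plane), |mask|=33  ⇒  voxels=88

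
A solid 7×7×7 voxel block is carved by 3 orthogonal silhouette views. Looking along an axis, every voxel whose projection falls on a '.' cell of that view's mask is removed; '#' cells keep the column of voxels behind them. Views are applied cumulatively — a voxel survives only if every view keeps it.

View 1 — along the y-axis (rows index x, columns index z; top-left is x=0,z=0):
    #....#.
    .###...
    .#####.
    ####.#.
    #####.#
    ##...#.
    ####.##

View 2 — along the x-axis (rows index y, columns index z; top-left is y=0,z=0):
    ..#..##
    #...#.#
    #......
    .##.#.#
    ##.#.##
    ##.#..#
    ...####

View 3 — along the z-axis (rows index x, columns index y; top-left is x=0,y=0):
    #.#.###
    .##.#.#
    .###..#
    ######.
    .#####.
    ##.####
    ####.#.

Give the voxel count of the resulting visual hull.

voxel count = 67

full grid |V| = 343
step 1: project along y, AND mask (30/49) → |grid| = 210
step 2: project along x, AND mask (24/49) → |grid| = 96
step 3: project along z, AND mask (35/49) → |grid| = 67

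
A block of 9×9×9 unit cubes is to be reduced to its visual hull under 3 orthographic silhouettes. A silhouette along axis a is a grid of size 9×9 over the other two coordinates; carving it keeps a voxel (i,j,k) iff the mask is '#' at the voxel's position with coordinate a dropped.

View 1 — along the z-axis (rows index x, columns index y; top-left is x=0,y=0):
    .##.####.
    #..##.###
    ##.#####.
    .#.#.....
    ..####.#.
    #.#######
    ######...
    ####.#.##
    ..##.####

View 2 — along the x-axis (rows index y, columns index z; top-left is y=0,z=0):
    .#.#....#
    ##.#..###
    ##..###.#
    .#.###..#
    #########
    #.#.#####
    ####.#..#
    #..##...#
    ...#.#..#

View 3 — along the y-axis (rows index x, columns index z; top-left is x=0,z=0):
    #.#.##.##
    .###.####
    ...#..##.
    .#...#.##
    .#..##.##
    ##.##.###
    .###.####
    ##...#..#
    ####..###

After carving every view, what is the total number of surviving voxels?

|visual hull| = 190

full grid |V| = 729
[1] z-view keeps 53 columns → grid now 477
[2] x-view keeps 49 columns → grid now 294
[3] y-view keeps 50 columns → grid now 190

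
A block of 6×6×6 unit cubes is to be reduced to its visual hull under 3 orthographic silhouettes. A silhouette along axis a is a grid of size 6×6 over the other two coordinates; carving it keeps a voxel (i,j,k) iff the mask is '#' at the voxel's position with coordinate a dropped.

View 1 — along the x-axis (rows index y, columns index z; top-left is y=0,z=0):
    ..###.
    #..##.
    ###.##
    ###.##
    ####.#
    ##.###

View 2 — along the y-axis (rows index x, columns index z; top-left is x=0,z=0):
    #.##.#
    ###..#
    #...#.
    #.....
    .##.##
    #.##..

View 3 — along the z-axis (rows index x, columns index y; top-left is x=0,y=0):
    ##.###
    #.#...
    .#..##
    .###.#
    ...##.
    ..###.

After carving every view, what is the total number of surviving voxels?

initial block: 6^3 = 216
after view 1 [x-axis, 26 of 36 cells solid] → remaining = 156
after view 2 [y-axis, 18 of 36 cells solid] → remaining = 79
after view 3 [z-axis, 19 of 36 cells solid] → remaining = 42

42 voxels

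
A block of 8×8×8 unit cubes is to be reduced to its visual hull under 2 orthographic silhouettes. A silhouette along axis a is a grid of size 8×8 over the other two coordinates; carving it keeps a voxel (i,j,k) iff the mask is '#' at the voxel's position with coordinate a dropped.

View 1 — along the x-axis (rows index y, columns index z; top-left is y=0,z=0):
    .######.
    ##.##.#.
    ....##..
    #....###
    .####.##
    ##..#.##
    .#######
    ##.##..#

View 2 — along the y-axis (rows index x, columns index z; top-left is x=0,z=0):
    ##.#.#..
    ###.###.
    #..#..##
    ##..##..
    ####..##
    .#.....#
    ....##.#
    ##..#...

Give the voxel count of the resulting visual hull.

voxel count = 163

full grid |V| = 512
  1. axis=0 (YZ plane), |mask|=40  ⇒  voxels=320
  2. axis=1 (XZ plane), |mask|=32  ⇒  voxels=163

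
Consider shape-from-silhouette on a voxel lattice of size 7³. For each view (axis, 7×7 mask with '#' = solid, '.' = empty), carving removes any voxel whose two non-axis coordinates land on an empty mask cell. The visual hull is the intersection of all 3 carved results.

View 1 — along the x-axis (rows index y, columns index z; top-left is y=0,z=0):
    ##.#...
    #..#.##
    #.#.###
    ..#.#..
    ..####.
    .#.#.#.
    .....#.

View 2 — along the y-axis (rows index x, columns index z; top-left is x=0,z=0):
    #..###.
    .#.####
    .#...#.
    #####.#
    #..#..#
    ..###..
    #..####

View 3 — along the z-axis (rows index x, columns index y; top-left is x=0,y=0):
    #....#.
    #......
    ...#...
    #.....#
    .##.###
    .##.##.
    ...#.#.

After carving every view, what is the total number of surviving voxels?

before carving: 343 voxels (7×7×7)
V1 x: intersect with YZ mask (22 set) -- 154 left
V2 y: intersect with XZ mask (28 set) -- 91 left
V3 z: intersect with XY mask (17 set) -- 26 left

remaining voxels: 26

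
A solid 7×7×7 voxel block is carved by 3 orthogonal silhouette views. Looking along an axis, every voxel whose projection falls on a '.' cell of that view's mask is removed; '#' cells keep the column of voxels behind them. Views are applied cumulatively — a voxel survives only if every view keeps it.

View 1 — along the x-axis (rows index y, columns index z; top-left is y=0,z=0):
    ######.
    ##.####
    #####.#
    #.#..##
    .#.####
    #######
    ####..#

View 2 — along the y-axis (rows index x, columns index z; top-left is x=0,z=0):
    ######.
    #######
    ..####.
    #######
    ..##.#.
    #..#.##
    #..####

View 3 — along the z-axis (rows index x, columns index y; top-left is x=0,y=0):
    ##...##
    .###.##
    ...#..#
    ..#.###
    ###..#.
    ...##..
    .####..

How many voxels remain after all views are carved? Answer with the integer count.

initial block: 7^3 = 343
[1] x-view keeps 39 columns → grid now 273
[2] y-view keeps 36 columns → grid now 199
[3] z-view keeps 25 columns → grid now 108

|visual hull| = 108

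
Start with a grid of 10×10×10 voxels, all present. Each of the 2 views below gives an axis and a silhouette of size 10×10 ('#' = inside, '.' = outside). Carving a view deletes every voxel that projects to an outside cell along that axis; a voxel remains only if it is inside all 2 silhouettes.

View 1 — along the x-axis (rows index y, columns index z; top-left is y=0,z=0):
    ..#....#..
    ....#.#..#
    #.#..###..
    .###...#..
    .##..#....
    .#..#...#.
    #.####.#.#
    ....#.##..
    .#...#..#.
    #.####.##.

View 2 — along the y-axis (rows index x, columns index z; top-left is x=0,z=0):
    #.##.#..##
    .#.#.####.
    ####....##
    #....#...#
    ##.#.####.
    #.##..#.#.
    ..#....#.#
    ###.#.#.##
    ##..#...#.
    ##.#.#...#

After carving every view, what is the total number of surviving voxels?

|visual hull| = 194

initial block: 10^3 = 1000
  1. axis=0 (YZ plane), |mask|=40  ⇒  voxels=400
  2. axis=1 (XZ plane), |mask|=52  ⇒  voxels=194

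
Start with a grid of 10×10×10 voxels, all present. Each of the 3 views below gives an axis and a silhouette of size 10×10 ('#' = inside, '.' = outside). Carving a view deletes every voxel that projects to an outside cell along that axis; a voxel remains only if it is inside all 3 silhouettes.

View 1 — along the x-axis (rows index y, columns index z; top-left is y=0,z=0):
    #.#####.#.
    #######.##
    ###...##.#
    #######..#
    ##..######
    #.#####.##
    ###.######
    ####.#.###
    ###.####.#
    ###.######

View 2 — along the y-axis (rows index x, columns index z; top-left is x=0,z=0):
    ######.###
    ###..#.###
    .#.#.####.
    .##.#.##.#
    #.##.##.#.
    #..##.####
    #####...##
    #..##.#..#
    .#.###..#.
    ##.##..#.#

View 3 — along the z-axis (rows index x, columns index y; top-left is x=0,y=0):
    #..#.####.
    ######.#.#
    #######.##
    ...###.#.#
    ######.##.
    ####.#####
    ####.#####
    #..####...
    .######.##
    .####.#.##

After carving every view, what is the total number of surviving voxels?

374 voxels

before carving: 1000 voxels (10×10×10)
step 1: project along x, AND mask (80/100) → |grid| = 800
step 2: project along y, AND mask (64/100) → |grid| = 505
step 3: project along z, AND mask (74/100) → |grid| = 374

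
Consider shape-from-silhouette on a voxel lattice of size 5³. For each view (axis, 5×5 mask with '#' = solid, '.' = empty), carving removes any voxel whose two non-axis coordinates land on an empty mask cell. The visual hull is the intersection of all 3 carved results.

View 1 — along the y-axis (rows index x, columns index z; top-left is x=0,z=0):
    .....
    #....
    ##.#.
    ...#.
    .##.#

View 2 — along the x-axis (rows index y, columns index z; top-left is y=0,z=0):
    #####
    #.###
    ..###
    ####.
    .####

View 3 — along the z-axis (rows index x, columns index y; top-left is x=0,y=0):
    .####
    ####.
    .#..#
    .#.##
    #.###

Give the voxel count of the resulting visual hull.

initial block: 5^3 = 125
V1 y: intersect with XZ mask (8 set) -- 40 left
V2 x: intersect with YZ mask (20 set) -- 31 left
V3 z: intersect with XY mask (17 set) -- 20 left

voxel count = 20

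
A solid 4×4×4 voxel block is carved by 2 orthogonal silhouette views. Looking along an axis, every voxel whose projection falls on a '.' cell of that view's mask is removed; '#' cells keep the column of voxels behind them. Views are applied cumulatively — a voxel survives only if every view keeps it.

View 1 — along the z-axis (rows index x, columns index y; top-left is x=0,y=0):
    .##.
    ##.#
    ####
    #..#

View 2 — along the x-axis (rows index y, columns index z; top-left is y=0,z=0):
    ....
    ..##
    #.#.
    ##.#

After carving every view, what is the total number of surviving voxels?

initial block: 4^3 = 64
step 1: project along z, AND mask (11/16) → |grid| = 44
step 2: project along x, AND mask (7/16) → |grid| = 19

voxel count = 19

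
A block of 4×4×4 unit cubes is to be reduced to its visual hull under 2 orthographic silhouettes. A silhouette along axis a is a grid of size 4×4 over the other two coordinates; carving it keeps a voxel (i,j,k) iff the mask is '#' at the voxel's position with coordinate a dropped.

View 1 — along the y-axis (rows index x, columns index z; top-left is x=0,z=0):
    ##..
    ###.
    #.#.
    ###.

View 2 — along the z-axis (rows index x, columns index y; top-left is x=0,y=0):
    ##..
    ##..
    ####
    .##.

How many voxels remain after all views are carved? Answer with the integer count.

|visual hull| = 24

full grid |V| = 64
after view 1 [y-axis, 10 of 16 cells solid] → remaining = 40
after view 2 [z-axis, 10 of 16 cells solid] → remaining = 24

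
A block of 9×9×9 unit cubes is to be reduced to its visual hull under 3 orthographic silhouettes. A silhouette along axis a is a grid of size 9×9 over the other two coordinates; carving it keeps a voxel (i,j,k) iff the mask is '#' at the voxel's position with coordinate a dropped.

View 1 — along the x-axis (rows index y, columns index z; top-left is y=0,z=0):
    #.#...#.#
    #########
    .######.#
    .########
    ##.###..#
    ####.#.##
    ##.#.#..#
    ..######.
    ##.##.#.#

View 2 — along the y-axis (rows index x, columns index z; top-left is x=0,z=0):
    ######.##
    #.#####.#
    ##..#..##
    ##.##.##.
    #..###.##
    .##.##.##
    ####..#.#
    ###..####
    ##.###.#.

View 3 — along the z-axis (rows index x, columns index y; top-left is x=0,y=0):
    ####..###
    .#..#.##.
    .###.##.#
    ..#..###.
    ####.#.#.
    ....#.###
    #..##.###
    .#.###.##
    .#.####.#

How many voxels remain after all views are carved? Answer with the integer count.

start: 9×9×9 = 729 voxels
after view 1 [x-axis, 58 of 81 cells solid] → remaining = 522
after view 2 [y-axis, 57 of 81 cells solid] → remaining = 367
after view 3 [z-axis, 49 of 81 cells solid] → remaining = 223

voxel count = 223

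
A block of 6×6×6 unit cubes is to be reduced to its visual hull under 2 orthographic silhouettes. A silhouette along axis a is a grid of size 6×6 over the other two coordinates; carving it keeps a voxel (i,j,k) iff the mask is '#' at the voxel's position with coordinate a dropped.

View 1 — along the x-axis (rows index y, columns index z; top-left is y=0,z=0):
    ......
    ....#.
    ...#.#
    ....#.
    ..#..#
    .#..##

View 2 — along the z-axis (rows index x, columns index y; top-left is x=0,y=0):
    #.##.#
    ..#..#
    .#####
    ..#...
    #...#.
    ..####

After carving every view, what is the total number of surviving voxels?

32 voxels

full grid |V| = 216
step 1: project along x, AND mask (9/36) → |grid| = 54
step 2: project along z, AND mask (18/36) → |grid| = 32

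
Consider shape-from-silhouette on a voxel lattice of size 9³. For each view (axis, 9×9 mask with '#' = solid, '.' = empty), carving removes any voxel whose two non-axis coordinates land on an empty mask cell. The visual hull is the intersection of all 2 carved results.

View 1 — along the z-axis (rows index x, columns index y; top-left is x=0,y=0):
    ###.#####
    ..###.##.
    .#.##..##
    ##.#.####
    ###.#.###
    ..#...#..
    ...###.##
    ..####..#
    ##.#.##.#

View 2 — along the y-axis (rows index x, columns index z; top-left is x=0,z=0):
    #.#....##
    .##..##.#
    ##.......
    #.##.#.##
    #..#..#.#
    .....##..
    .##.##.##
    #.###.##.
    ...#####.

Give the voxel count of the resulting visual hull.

voxel count = 231

initial block: 9^3 = 729
V1 z: intersect with XY mask (50 set) -- 450 left
V2 y: intersect with XZ mask (40 set) -- 231 left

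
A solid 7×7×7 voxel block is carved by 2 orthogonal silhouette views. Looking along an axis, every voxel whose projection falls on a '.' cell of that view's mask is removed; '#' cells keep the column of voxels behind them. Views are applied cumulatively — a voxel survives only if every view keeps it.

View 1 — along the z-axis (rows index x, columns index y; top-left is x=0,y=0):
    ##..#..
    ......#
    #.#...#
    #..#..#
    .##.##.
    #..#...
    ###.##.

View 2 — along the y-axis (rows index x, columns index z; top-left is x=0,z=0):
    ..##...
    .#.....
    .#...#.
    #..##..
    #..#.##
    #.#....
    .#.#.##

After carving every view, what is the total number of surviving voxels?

|visual hull| = 62

initial block: 7^3 = 343
carve view 1 (along z, XY-mask fill 21/49): 147 voxels remain
carve view 2 (along y, XZ-mask fill 18/49): 62 voxels remain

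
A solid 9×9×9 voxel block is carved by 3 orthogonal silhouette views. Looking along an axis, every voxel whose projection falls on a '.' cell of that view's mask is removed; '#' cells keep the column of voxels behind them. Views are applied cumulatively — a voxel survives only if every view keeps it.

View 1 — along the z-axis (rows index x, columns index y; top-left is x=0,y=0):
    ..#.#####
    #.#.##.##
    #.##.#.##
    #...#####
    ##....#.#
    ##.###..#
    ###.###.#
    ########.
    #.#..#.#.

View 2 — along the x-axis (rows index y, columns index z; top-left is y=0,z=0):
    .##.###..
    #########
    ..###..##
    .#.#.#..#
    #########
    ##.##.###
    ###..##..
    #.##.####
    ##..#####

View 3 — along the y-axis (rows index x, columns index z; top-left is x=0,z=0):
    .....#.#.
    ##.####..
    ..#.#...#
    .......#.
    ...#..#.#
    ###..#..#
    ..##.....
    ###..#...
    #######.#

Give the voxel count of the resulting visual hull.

134 voxels

full grid |V| = 729
  1. axis=2 (XY plane), |mask|=53  ⇒  voxels=477
  2. axis=0 (YZ plane), |mask|=58  ⇒  voxels=344
  3. axis=1 (XZ plane), |mask|=34  ⇒  voxels=134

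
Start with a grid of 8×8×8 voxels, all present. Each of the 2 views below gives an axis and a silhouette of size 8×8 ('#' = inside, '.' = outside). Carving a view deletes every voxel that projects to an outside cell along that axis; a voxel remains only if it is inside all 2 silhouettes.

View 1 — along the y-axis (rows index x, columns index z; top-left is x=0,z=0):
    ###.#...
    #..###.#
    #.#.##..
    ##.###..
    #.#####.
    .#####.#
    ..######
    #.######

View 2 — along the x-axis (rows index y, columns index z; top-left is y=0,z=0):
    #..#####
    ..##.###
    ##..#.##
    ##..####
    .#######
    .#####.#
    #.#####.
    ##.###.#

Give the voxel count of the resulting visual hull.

full grid |V| = 512
  1. axis=1 (XZ plane), |mask|=43  ⇒  voxels=344
  2. axis=0 (YZ plane), |mask|=47  ⇒  voxels=256

256 voxels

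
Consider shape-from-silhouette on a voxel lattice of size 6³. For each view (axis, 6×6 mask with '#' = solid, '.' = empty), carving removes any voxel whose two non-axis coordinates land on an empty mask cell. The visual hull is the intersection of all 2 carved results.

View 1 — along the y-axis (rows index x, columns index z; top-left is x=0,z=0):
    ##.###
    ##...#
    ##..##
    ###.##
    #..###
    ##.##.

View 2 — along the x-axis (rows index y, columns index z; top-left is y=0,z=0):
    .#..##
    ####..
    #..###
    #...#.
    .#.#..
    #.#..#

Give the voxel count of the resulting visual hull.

remaining voxels: 80

initial block: 6^3 = 216
after view 1 [y-axis, 25 of 36 cells solid] → remaining = 150
after view 2 [x-axis, 18 of 36 cells solid] → remaining = 80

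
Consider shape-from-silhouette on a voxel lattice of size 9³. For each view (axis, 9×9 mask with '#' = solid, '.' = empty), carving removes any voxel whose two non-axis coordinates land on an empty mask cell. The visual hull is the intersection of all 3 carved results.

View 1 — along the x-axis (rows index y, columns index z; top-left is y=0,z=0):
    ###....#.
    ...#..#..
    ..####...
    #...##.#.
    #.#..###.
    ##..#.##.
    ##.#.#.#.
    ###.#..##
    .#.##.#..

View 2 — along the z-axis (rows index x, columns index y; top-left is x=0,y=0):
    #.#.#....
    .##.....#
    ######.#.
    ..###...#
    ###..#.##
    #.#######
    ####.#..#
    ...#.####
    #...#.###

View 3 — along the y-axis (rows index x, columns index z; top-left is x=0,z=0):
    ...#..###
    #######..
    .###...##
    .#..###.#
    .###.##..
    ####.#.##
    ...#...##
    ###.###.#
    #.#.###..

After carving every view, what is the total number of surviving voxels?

voxel count = 118

before carving: 729 voxels (9×9×9)
[1] x-view keeps 39 columns → grid now 351
[2] z-view keeps 47 columns → grid now 203
[3] y-view keeps 48 columns → grid now 118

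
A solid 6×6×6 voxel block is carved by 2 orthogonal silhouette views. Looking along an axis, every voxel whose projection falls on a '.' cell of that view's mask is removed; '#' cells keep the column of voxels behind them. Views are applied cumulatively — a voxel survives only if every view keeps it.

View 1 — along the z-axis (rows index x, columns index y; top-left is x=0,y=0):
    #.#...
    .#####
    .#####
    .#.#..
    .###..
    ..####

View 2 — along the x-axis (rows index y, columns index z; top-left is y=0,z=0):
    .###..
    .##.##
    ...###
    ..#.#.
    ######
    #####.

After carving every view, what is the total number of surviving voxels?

77 voxels

initial block: 6^3 = 216
[1] z-view keeps 21 columns → grid now 126
[2] x-view keeps 23 columns → grid now 77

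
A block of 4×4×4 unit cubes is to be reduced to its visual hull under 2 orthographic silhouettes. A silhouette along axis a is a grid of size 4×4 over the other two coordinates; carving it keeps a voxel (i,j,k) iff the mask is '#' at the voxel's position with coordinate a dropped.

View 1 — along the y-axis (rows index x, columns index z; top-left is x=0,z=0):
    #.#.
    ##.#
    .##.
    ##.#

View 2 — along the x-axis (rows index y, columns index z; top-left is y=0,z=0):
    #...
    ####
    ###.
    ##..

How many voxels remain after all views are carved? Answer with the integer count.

voxel count = 27

before carving: 64 voxels (4×4×4)
step 1: project along y, AND mask (10/16) → |grid| = 40
step 2: project along x, AND mask (10/16) → |grid| = 27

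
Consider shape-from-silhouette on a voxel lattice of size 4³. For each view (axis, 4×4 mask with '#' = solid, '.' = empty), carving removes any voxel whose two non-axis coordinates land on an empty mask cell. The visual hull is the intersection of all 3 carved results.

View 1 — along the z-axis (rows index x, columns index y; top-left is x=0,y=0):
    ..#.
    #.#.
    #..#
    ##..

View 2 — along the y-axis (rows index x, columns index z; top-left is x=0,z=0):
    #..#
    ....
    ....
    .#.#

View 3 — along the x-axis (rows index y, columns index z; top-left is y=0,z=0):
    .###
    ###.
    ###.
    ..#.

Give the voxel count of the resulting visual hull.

before carving: 64 voxels (4×4×4)
step 1: project along z, AND mask (7/16) → |grid| = 28
step 2: project along y, AND mask (4/16) → |grid| = 6
step 3: project along x, AND mask (10/16) → |grid| = 4

|visual hull| = 4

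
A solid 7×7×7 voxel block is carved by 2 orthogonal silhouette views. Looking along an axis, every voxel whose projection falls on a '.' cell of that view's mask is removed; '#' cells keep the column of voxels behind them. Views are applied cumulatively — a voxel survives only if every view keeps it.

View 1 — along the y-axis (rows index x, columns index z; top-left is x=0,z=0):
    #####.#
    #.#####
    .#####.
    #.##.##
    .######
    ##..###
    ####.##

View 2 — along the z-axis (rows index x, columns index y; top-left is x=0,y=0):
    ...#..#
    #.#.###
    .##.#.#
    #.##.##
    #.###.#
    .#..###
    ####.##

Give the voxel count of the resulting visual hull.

remaining voxels: 173

before carving: 343 voxels (7×7×7)
[1] y-view keeps 39 columns → grid now 273
[2] z-view keeps 31 columns → grid now 173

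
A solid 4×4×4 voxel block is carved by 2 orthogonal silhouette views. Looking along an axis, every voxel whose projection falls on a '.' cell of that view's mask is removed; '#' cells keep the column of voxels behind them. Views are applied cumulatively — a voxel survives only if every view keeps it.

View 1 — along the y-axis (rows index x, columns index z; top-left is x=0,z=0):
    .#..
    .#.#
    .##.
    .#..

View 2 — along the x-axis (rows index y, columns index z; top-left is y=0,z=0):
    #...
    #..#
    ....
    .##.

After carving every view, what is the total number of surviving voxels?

full grid |V| = 64
step 1: project along y, AND mask (6/16) → |grid| = 24
step 2: project along x, AND mask (5/16) → |grid| = 6

6 voxels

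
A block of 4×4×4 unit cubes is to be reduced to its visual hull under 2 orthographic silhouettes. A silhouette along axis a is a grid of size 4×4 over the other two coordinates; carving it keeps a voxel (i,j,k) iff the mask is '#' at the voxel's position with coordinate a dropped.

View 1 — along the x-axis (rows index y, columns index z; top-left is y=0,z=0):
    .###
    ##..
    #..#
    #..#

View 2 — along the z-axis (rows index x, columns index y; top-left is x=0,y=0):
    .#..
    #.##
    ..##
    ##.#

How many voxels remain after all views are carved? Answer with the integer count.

initial block: 4^3 = 64
[1] x-view keeps 9 columns → grid now 36
[2] z-view keeps 9 columns → grid now 20

|visual hull| = 20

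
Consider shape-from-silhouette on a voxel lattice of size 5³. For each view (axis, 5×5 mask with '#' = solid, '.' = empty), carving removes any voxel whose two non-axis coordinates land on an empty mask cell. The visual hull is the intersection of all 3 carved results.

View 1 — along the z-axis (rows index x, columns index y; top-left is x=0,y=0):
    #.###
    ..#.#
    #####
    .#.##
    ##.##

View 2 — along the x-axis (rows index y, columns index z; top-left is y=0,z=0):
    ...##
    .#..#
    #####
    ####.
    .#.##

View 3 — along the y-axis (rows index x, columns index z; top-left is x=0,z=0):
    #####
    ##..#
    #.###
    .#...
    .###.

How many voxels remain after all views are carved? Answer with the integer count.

|visual hull| = 41

start: 5×5×5 = 125 voxels
  1. axis=2 (XY plane), |mask|=18  ⇒  voxels=90
  2. axis=0 (YZ plane), |mask|=16  ⇒  voxels=58
  3. axis=1 (XZ plane), |mask|=16  ⇒  voxels=41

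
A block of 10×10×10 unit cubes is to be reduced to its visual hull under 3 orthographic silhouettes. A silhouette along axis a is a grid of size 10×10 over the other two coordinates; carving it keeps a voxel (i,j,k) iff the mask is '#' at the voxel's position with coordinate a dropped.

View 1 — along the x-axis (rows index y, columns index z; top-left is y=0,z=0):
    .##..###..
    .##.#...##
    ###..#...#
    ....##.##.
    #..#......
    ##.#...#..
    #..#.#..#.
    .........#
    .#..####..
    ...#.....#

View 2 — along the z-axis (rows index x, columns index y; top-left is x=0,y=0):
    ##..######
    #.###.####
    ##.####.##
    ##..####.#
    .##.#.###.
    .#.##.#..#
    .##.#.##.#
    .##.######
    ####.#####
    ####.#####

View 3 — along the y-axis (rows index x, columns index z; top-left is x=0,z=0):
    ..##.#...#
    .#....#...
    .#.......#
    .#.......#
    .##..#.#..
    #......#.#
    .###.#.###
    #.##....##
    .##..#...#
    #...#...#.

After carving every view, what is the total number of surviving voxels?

initial block: 10^3 = 1000
after view 1 [x-axis, 37 of 100 cells solid] → remaining = 370
after view 2 [z-axis, 74 of 100 cells solid] → remaining = 266
after view 3 [y-axis, 36 of 100 cells solid] → remaining = 100

voxel count = 100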